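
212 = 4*53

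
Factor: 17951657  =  17951657^1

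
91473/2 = 91473/2 = 45736.50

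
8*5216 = 41728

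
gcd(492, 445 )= 1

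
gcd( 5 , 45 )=5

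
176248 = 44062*4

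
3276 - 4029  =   - 753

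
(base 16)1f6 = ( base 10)502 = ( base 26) J8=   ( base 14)27c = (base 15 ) 237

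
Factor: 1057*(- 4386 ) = - 4636002 = - 2^1*3^1*7^1*17^1 * 43^1*151^1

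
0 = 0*7420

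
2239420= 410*5462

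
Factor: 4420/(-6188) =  - 5/7=- 5^1*7^ ( - 1)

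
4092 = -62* ( -66) 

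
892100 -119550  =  772550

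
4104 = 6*684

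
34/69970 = 17/34985=0.00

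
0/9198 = 0 = 0.00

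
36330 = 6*6055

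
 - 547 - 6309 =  - 6856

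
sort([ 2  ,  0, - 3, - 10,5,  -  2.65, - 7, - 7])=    [ - 10, - 7, - 7, - 3,-2.65, 0, 2,  5]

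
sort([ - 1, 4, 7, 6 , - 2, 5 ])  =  [-2 ,- 1 , 4, 5, 6 , 7] 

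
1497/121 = 1497/121 =12.37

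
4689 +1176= 5865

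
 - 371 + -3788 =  - 4159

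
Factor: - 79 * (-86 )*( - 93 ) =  - 2^1*3^1*31^1 * 43^1*79^1 = - 631842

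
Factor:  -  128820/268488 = - 2^(-1)* 3^ ( - 2)*5^1*11^(-1 )*19^1 = - 95/198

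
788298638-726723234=61575404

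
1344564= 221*6084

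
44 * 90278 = 3972232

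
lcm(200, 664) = 16600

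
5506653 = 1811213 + 3695440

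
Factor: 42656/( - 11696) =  - 62/17 = - 2^1* 17^ (  -  1 ) * 31^1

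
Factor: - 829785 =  - 3^1*5^1*11^1*47^1*107^1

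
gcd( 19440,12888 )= 72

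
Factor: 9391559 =509^1*18451^1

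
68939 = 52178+16761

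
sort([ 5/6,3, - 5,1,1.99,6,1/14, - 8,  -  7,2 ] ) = [-8,  -  7, - 5,  1/14, 5/6,1,  1.99,2,3,  6 ]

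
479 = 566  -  87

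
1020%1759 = 1020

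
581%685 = 581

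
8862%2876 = 234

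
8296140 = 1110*7474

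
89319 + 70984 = 160303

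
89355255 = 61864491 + 27490764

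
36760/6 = 6126 + 2/3 = 6126.67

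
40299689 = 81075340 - 40775651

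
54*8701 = 469854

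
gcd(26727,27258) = 177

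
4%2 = 0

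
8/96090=4/48045 = 0.00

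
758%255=248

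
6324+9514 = 15838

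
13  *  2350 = 30550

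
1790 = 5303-3513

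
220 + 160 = 380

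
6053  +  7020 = 13073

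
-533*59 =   -  31447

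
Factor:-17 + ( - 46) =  - 3^2*7^1 = -  63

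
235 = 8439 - 8204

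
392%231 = 161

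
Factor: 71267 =7^1*10181^1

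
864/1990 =432/995= 0.43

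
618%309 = 0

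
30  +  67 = 97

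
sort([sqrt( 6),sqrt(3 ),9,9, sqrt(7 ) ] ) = [sqrt(3 ),sqrt( 6),sqrt(7),9,9 ] 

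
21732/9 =2414 + 2/3 =2414.67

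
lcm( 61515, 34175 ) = 307575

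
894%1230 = 894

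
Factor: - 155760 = - 2^4*3^1*5^1*11^1*59^1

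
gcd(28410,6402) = 6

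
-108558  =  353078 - 461636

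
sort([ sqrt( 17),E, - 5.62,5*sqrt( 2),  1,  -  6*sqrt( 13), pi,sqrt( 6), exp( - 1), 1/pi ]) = [  -  6 * sqrt( 13 ),  -  5.62,1/pi, exp( -1),  1, sqrt( 6),E , pi,sqrt(17 ),5*sqrt ( 2)] 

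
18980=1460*13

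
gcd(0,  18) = 18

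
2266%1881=385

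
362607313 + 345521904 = 708129217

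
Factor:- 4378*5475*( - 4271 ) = 2^1*3^1*5^2*11^1*73^1*199^1*4271^1 = 102373948050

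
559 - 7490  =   - 6931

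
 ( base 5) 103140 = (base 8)6731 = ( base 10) 3545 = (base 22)773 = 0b110111011001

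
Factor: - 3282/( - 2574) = 547/429 = 3^( - 1) * 11^( - 1)*13^(  -  1 )*547^1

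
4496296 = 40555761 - 36059465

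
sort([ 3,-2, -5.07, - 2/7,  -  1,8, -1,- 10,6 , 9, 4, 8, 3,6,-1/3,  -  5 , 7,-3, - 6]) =[ - 10,- 6 , -5.07, - 5,  -  3, -2, - 1, - 1, - 1/3, - 2/7, 3,3, 4, 6,6, 7, 8 , 8, 9]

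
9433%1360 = 1273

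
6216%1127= 581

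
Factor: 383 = 383^1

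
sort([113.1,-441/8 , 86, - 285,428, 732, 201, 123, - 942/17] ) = [ - 285, - 942/17,-441/8, 86,113.1,123,201, 428, 732]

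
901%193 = 129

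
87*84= 7308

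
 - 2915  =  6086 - 9001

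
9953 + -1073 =8880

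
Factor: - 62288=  - 2^4*17^1*229^1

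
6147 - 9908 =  - 3761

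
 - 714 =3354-4068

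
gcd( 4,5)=1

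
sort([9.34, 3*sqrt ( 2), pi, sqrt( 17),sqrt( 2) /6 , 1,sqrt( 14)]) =[sqrt(2 ) /6, 1,pi,sqrt ( 14), sqrt(17),3 * sqrt( 2), 9.34 ]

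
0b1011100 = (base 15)62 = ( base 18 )52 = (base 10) 92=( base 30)32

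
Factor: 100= 2^2 * 5^2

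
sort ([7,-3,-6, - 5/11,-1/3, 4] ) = [- 6, - 3, -5/11,-1/3,4,7]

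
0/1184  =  0=0.00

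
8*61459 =491672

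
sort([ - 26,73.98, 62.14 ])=[ - 26, 62.14,73.98]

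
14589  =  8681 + 5908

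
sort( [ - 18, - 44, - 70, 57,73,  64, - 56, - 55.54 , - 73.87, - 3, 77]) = [ - 73.87, - 70, - 56, - 55.54, - 44, - 18, - 3, 57,  64,73,77 ] 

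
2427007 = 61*39787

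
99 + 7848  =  7947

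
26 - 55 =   -  29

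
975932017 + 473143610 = 1449075627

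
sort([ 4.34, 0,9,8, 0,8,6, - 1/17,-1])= [ - 1, - 1/17,  0, 0, 4.34, 6, 8,8,9 ]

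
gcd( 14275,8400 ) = 25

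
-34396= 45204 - 79600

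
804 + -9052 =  - 8248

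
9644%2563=1955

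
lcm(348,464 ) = 1392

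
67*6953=465851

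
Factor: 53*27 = 3^3*53^1 = 1431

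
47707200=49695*960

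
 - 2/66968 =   -  1/33484 = - 0.00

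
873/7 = 124 + 5/7 = 124.71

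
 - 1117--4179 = 3062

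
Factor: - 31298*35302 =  - 2^2*19^1*929^1*15649^1 =- 1104881996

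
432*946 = 408672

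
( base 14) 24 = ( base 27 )15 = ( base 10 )32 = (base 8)40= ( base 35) W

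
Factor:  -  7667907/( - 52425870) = 2555969/17475290= 2^ ( - 1)*5^( - 1)*7^( - 1) * 13^1*196613^1*249647^(-1) 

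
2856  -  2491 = 365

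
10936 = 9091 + 1845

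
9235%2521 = 1672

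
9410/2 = 4705= 4705.00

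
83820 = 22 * 3810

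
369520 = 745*496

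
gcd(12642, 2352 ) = 294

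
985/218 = 4 + 113/218= 4.52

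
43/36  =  1 + 7/36 = 1.19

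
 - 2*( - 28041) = 56082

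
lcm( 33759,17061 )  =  1586673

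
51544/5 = 10308 + 4/5 = 10308.80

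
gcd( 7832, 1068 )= 356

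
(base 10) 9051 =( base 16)235B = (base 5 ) 242201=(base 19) 1617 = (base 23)H2C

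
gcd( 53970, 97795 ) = 5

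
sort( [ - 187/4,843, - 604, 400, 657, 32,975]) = [ - 604,  -  187/4,32,400, 657, 843,975]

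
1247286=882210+365076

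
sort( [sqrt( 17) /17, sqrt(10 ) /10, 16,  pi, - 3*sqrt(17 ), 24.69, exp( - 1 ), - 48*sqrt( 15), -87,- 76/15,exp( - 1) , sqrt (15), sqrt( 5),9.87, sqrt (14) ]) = [ - 48* sqrt( 15), - 87, - 3 * sqrt( 17 ), - 76/15,sqrt( 17)/17,sqrt( 10)/10, exp( - 1),exp( - 1),sqrt(5),pi, sqrt( 14), sqrt( 15), 9.87, 16, 24.69]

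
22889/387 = 22889/387 = 59.14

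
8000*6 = 48000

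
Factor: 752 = 2^4 *47^1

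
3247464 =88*36903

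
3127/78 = 3127/78 = 40.09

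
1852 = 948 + 904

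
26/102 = 13/51 = 0.25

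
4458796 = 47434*94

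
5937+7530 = 13467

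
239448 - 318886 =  - 79438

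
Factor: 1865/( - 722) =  - 2^( - 1)*  5^1*19^( - 2)*373^1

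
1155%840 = 315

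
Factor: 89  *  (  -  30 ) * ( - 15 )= 40050 = 2^1 * 3^2 * 5^2 * 89^1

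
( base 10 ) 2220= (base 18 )6f6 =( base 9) 3036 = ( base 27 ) 316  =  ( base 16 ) 8AC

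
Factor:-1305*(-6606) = 2^1 * 3^4*5^1*29^1*367^1 = 8620830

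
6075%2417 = 1241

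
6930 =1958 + 4972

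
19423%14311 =5112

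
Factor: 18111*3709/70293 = 3709^1*6037^1*23431^(  -  1)= 22391233/23431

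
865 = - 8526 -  - 9391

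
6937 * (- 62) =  - 430094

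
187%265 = 187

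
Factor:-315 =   -  3^2*5^1*7^1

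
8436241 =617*13673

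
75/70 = 1 + 1/14 = 1.07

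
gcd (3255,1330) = 35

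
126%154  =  126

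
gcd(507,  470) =1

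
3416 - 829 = 2587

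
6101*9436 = 57569036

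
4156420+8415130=12571550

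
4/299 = 4/299 = 0.01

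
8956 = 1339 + 7617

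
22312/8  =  2789 = 2789.00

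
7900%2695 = 2510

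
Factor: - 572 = -2^2*11^1 * 13^1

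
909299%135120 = 98579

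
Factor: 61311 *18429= 3^2 * 107^1*191^1*6143^1 = 1129900419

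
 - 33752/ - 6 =5625 + 1/3 = 5625.33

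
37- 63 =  - 26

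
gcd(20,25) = 5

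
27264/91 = 27264/91 = 299.60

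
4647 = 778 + 3869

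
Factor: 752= 2^4*47^1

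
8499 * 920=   7819080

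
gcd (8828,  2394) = 2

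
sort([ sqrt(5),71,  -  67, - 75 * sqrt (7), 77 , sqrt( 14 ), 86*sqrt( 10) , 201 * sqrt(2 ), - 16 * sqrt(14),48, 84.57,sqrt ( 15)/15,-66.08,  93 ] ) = [ - 75 * sqrt( 7), - 67, - 66.08, - 16*sqrt (14),  sqrt( 15) /15, sqrt( 5 ), sqrt ( 14),  48,71, 77 , 84.57,  93,86 * sqrt( 10 ), 201*sqrt( 2)]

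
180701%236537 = 180701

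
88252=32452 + 55800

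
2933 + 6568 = 9501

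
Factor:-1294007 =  - 11^1*13^1 * 9049^1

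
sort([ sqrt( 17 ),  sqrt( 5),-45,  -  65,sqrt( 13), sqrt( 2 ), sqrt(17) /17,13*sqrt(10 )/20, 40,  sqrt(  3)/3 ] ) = [ - 65, - 45,sqrt( 17)/17, sqrt( 3 )/3,sqrt(2 ),  13*sqrt ( 10)/20,sqrt( 5),  sqrt( 13),  sqrt(17 ),40 ]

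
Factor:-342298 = - 2^1*11^1*15559^1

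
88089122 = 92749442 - 4660320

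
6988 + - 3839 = 3149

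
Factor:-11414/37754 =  - 13/43 = - 13^1*  43^ ( - 1 )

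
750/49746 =125/8291 = 0.02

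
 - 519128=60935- 580063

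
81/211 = 81/211 = 0.38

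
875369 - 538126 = 337243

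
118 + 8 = 126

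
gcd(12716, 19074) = 6358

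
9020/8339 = 9020/8339 = 1.08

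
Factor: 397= 397^1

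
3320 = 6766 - 3446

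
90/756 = 5/42 = 0.12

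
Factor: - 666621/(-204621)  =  3^1*17^1*4357^1*68207^( -1) = 222207/68207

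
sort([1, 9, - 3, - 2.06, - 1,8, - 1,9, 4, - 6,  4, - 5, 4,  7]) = [  -  6, - 5, - 3,-2.06, - 1, - 1, 1, 4, 4, 4, 7 , 8,9,9] 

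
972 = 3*324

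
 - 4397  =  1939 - 6336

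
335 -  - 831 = 1166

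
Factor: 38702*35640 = 1379339280 = 2^4*3^4*5^1*11^1*37^1*523^1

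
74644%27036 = 20572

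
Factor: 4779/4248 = 2^(-3) *3^2 = 9/8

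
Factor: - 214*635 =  - 2^1*5^1*107^1*127^1 = - 135890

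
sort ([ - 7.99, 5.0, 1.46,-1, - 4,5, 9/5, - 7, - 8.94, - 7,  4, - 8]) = [ - 8.94, - 8, - 7.99, - 7 , - 7, - 4, - 1, 1.46, 9/5, 4,  5.0, 5]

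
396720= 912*435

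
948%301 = 45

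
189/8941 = 189/8941 = 0.02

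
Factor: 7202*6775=2^1*5^2*13^1*271^1  *  277^1 = 48793550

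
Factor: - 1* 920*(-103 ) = 94760 = 2^3*5^1*23^1 * 103^1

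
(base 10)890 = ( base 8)1572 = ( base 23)1FG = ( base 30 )TK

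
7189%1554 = 973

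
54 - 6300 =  - 6246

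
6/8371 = 6/8371 =0.00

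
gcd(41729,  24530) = 1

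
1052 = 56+996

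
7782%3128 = 1526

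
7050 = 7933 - 883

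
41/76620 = 41/76620 = 0.00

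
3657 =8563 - 4906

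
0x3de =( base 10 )990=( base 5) 12430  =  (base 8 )1736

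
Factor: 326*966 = 314916 = 2^2*3^1 * 7^1 * 23^1*163^1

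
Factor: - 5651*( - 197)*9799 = 41^1*197^1*239^1*5651^1 = 10908707353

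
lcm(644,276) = 1932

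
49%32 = 17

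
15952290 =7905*2018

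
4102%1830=442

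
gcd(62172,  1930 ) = 2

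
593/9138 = 593/9138 = 0.06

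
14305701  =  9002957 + 5302744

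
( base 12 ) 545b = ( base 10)9287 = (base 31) 9KI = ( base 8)22107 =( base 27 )cjq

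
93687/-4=-23422  +  1/4 = - 23421.75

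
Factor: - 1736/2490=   -  868/1245  =  -2^2*3^ ( - 1)*5^( - 1) * 7^1*31^1 * 83^( - 1)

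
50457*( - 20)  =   - 1009140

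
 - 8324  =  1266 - 9590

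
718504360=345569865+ 372934495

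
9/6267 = 3/2089 = 0.00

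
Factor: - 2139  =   - 3^1*23^1 *31^1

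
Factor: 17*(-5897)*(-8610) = 863143890  =  2^1*3^1 * 5^1*7^1 * 17^1*41^1*5897^1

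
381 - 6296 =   -  5915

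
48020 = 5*9604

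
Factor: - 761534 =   -  2^1*37^1*41^1*251^1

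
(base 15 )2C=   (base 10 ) 42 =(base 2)101010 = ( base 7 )60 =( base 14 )30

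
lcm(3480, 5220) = 10440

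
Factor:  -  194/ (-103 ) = 2^1  *97^1*103^( -1 )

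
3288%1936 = 1352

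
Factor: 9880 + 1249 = 31^1*359^1 = 11129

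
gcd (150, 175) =25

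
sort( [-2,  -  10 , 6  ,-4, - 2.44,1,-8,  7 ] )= [  -  10, - 8, - 4, - 2.44,-2 , 1, 6, 7]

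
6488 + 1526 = 8014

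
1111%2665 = 1111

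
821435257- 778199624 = 43235633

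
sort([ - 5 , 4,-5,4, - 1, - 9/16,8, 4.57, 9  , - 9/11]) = [ - 5, - 5, - 1 , - 9/11, - 9/16, 4,4 , 4.57,8, 9]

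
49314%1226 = 274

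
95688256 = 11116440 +84571816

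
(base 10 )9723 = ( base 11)733A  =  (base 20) 1463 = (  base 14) 3787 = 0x25FB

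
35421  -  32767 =2654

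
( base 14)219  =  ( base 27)fa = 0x19F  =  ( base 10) 415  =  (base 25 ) gf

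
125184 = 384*326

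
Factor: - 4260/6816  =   - 5/8 = -2^ (-3)*5^1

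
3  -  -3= 6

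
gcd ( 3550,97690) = 10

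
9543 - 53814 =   -  44271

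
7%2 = 1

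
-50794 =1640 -52434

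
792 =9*88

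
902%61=48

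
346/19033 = 346/19033 = 0.02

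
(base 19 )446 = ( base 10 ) 1526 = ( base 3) 2002112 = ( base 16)5f6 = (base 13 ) 905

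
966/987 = 46/47 = 0.98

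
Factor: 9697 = 9697^1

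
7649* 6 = 45894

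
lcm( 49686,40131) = 1043406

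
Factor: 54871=37^1*1483^1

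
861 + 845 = 1706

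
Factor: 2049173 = 7^1*61^1*4799^1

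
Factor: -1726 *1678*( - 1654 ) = 2^3*827^1*839^1*863^1 = 4790361112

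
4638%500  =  138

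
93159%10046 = 2745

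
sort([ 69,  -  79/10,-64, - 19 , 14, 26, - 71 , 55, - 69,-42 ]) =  [  -  71,-69,-64,-42, - 19, - 79/10,14,  26, 55,69 ]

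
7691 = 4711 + 2980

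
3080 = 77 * 40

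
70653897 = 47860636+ 22793261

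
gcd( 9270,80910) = 90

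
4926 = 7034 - 2108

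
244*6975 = 1701900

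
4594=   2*2297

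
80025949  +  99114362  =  179140311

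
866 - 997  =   - 131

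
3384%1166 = 1052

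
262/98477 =262/98477  =  0.00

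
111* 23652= 2625372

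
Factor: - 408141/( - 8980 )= 909/20  =  2^( - 2)*3^2*5^( - 1 ) *101^1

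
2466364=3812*647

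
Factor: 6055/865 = 7^1 = 7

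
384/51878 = 192/25939 = 0.01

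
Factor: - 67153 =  -67153^1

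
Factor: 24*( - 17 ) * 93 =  - 37944 = - 2^3*3^2*17^1*31^1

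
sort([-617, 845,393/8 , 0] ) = [ - 617 , 0,  393/8,845 ]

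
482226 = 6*80371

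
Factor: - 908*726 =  - 2^3*3^1*11^2*227^1 = - 659208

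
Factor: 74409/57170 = 2^(-1)*3^1*5^ (  -  1)*17^1*1459^1*5717^(  -  1 )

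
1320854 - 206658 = 1114196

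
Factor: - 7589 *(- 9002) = 2^1*7^1*643^1*7589^1 = 68316178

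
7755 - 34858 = -27103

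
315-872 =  - 557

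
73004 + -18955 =54049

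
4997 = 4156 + 841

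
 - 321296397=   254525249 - 575821646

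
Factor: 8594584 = 2^3*41^1*26203^1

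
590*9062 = 5346580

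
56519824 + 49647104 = 106166928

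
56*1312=73472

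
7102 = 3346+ 3756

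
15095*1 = 15095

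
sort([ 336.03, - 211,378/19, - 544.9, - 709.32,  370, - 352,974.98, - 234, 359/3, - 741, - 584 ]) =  [ - 741, - 709.32, - 584, - 544.9, - 352, - 234, -211, 378/19,359/3,336.03, 370,974.98]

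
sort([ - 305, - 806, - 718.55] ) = [ - 806, - 718.55, - 305] 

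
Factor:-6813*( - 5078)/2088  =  2^( - 2)  *  29^( - 1)* 757^1* 2539^1=1922023/116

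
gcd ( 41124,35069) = 1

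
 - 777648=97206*( - 8)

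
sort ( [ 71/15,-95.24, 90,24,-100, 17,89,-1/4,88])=[- 100, - 95.24, - 1/4,71/15,17, 24,88,89 , 90 ] 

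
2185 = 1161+1024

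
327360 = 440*744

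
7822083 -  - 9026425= 16848508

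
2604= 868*3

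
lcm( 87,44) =3828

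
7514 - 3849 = 3665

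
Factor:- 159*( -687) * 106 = 2^1*3^2*53^2*229^1 = 11578698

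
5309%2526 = 257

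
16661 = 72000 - 55339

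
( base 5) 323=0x58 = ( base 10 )88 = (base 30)2s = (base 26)3A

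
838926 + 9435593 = 10274519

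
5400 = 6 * 900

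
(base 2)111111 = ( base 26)2B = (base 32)1V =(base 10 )63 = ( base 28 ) 27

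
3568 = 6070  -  2502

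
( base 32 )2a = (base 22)38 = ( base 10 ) 74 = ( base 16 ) 4a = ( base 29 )2G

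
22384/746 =11192/373 = 30.01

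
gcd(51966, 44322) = 6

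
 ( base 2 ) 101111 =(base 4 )233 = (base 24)1N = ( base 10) 47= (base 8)57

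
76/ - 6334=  - 1 + 3129/3167 = - 0.01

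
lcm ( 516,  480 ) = 20640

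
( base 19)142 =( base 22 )JL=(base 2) 110110111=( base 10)439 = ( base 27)G7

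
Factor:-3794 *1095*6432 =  - 26721293760 = -2^6*3^2* 5^1 * 7^1*67^1*73^1*271^1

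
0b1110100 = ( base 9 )138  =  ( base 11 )a6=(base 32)3K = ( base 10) 116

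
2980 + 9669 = 12649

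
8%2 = 0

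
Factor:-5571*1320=- 7353720 = - 2^3*3^3*5^1*11^1*619^1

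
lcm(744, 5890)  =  70680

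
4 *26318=105272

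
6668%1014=584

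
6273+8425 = 14698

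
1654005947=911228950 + 742776997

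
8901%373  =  322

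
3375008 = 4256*793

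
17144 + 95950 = 113094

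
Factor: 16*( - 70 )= - 2^5*5^1*7^1 = - 1120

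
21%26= 21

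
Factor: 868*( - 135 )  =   - 2^2*3^3*5^1*7^1*31^1 = - 117180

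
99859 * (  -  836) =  - 83482124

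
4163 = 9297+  - 5134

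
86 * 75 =6450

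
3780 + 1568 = 5348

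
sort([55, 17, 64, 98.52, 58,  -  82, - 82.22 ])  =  [-82.22, - 82,17,55,58,64,98.52]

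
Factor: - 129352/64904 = -851/427 = - 7^( - 1) * 23^1 * 37^1 *61^( - 1)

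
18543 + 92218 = 110761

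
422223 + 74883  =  497106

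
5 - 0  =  5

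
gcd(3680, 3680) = 3680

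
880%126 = 124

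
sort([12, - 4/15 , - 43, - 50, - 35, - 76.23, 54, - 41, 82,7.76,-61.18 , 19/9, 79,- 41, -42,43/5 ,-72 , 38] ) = [ - 76.23,-72, - 61.18, - 50, - 43, - 42, - 41, - 41, - 35, - 4/15, 19/9,7.76,43/5 , 12,  38,54, 79, 82] 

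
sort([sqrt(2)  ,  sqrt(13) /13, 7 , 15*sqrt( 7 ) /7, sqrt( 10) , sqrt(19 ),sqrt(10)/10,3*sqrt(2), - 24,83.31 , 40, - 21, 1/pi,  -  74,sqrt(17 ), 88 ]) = [ - 74, - 24, - 21,sqrt(13 )/13,sqrt(10 )/10,1/pi,sqrt(2 ) , sqrt(10),  sqrt ( 17), 3 * sqrt(2 ),sqrt (19),15*sqrt(7) /7,7, 40,  83.31,  88 ]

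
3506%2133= 1373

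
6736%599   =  147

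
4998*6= 29988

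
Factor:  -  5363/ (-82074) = 2^ ( - 1) * 3^( - 1)*31^1*173^1*13679^( - 1)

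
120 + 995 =1115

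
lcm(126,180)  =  1260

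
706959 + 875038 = 1581997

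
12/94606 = 6/47303 = 0.00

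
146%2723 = 146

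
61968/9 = 6885+ 1/3 = 6885.33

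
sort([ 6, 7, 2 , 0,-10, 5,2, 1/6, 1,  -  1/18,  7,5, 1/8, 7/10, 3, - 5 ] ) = [ - 10,-5, - 1/18, 0, 1/8 , 1/6,7/10,1,2, 2, 3, 5,5,6, 7, 7 ] 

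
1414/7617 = 1414/7617= 0.19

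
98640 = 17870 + 80770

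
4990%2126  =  738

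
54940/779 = 70 + 10/19 = 70.53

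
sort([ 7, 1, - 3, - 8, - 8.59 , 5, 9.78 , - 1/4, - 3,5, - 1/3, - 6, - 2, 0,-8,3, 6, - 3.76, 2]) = [ - 8.59, - 8, - 8, - 6, - 3.76, - 3, - 3,-2,-1/3, - 1/4,0,1,2,3, 5,5, 6,  7,9.78 ]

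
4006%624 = 262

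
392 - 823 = - 431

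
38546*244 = 9405224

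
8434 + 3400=11834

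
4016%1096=728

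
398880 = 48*8310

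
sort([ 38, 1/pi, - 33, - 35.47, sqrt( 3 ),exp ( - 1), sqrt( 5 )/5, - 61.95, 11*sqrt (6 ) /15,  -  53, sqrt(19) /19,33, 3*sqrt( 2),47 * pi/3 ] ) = [ - 61.95, - 53, - 35.47, - 33,sqrt(19) /19,1/pi,exp ( - 1),sqrt(5 )/5, sqrt(3 ),11*sqrt( 6 )/15,3*sqrt( 2),  33,38, 47 * pi/3]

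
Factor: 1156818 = 2^1*3^1 * 13^1 * 14831^1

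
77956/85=917 + 11/85 = 917.13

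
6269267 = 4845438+1423829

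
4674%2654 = 2020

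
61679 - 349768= - 288089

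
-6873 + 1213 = -5660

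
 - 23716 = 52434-76150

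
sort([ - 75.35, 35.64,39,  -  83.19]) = [-83.19,  -  75.35, 35.64,39]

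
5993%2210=1573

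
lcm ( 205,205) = 205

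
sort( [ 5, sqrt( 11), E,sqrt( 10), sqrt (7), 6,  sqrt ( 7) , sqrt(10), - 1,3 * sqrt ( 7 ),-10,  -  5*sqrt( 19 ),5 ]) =[ - 5*sqrt ( 19),-10, - 1,  sqrt( 7),sqrt( 7 ), E, sqrt( 10 ),sqrt( 10),  sqrt( 11 ),5 , 5,6,3*sqrt ( 7)]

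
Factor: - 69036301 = -69036301^1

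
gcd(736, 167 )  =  1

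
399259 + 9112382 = 9511641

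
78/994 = 39/497  =  0.08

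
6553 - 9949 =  - 3396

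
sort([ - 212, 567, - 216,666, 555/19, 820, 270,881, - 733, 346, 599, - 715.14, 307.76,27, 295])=[ - 733,-715.14,-216, - 212, 27, 555/19,270,295, 307.76,  346,  567, 599,  666, 820,881] 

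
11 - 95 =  - 84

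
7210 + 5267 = 12477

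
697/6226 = 697/6226= 0.11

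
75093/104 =75093/104 =722.05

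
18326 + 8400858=8419184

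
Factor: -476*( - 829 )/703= 2^2*7^1 *17^1*19^(  -  1 )*37^( - 1 )*829^1 = 394604/703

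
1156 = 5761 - 4605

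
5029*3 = 15087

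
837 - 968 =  - 131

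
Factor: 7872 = 2^6*3^1*41^1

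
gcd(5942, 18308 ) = 2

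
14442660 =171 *84460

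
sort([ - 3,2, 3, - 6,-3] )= [ - 6,-3, - 3, 2, 3 ]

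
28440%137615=28440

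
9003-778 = 8225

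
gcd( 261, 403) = 1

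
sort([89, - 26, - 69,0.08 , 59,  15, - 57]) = [ - 69, - 57, - 26,0.08,15, 59,89 ] 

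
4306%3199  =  1107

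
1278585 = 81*15785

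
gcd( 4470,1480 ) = 10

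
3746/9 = 3746/9 = 416.22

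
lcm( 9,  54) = 54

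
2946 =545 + 2401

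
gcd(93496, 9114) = 62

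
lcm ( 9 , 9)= 9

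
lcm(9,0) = 0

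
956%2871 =956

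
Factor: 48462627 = 3^1*1433^1 * 11273^1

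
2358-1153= 1205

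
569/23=569/23 =24.74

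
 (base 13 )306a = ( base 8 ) 15027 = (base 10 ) 6679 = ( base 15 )1EA4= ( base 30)7CJ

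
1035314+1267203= 2302517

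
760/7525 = 152/1505 = 0.10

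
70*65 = 4550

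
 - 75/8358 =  - 25/2786 = - 0.01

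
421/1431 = 421/1431 = 0.29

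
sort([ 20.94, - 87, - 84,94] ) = [-87, - 84,20.94,94]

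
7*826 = 5782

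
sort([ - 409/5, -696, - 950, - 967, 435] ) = [ - 967, - 950,  -  696,-409/5, 435 ]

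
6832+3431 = 10263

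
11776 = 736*16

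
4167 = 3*1389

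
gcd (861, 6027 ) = 861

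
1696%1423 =273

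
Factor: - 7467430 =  - 2^1 * 5^1*746743^1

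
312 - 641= - 329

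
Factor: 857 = 857^1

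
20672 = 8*2584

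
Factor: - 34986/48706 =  - 3^1*17^1*71^( - 1 ) = - 51/71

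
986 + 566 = 1552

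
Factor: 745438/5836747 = 2^1*7^( - 1)*372719^1*833821^( - 1)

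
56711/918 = 56711/918 = 61.78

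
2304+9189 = 11493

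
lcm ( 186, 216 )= 6696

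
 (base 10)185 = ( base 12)135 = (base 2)10111001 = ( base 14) d3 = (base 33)5k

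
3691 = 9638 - 5947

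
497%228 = 41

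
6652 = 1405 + 5247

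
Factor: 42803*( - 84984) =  - 3637570152= - 2^3*3^1*23^1*1861^1*3541^1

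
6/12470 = 3/6235 = 0.00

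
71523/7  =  71523/7 = 10217.57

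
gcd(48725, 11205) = 5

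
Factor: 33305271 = 3^1*19^1*584303^1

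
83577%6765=2397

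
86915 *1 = 86915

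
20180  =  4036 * 5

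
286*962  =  275132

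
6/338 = 3/169 = 0.02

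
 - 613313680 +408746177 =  - 204567503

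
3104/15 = 3104/15  =  206.93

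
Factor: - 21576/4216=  - 87/17  =  -3^1*17^(  -  1 )*29^1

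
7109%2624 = 1861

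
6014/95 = 63 + 29/95  =  63.31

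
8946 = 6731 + 2215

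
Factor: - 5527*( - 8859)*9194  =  450172193442 = 2^1*3^1*2953^1*4597^1*5527^1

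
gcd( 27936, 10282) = 194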